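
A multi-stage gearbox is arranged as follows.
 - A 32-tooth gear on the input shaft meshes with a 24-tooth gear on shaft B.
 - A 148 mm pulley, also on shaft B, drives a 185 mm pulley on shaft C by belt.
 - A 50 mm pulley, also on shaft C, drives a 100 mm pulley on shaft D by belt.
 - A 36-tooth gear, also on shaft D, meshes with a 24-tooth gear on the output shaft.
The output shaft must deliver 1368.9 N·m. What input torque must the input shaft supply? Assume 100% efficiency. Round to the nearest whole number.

Overall ratio R = 0.75 × 1.25 × 2 × 0.66667 = 1.25.
Input torque = output torque / R = 1368.9 / 1.25 = 1095.1 N·m.

1095 N·m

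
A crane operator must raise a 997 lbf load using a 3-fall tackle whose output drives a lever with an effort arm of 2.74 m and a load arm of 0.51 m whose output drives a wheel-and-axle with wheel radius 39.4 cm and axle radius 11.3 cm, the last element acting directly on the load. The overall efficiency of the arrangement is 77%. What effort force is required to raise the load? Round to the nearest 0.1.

Block-and-tackle MA = number of supporting rope parts = 3.
Lever MA = effort arm / load arm = 2.74/0.51 = 5.3725.
Wheel-and-axle MA = R/r = 39.4/11.3 = 3.4867.
Combined ideal MA = 3 × 5.3725 × 3.4867 = 56.198.
Actual MA = 56.198 × 0.77 = 43.272.
Effort = load / actual MA = 997 / 43.272 = 23.04 lbf.

23.0 lbf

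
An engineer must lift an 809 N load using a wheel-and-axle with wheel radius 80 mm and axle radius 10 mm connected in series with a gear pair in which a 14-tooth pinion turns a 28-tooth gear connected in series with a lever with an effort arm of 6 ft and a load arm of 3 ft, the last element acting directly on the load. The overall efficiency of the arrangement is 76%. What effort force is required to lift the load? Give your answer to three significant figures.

Wheel-and-axle MA = R/r = 80/10 = 8.
Gear pair MA = 28/14 = 2.
Lever MA = effort arm / load arm = 6/3 = 2.
Combined ideal MA = 8 × 2 × 2 = 32.
Actual MA = 32 × 0.76 = 24.32.
Effort = load / actual MA = 809 / 24.32 = 33.265 N.

33.3 N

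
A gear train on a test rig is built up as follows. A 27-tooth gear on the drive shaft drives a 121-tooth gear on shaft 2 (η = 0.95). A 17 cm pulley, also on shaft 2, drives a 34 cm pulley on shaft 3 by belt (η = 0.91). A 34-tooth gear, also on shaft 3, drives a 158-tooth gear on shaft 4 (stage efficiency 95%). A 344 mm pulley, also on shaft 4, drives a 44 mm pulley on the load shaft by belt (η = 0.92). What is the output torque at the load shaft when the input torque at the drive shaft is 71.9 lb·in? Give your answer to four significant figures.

289.4 lb·in

gear mesh 121/27 = 4.4815 → τ = 71.9·4.4815·0.95 = 306.11 lb·in
belt 34/17 = 2 → τ = 306.11·2·0.91 = 557.12 lb·in
gear mesh 158/34 = 4.6471 → τ = 557.12·4.6471·0.95 = 2459.5 lb·in
belt 44/344 = 0.12791 → τ = 2459.5·0.12791·0.92 = 289.42 lb·in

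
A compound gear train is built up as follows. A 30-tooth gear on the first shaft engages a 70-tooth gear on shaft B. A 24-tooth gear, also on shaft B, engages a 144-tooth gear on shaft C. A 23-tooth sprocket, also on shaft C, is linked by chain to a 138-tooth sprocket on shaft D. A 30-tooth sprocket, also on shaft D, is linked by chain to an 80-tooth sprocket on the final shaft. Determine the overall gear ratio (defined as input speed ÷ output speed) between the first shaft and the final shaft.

224

Each stage contributes driven/driver: gear mesh 70/30 = 2.3333, gear mesh 144/24 = 6, chain 138/23 = 6, chain 80/30 = 2.6667.
Overall: 2.3333 × 6 × 6 × 2.6667 = 224.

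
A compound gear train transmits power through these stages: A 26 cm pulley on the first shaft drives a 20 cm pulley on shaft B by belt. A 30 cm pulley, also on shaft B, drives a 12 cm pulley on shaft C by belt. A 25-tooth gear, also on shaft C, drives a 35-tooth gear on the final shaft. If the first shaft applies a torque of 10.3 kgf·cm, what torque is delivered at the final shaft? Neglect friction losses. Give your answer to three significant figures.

After the belt (20/26): 10.3 × 0.76923 = 7.9231 kgf·cm
After the belt (12/30): 7.9231 × 0.4 = 3.1692 kgf·cm
After the gear mesh (35/25): 3.1692 × 1.4 = 4.4369 kgf·cm

4.44 kgf·cm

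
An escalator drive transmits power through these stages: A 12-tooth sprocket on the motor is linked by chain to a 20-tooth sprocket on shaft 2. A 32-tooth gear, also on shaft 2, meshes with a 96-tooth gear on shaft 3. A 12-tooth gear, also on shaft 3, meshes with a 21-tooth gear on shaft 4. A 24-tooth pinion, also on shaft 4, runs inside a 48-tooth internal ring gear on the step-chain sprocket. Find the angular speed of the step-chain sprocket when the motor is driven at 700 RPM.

40 RPM

chain 20/12 = 1.6667 → 700/1.6667 = 420 RPM
gear mesh 96/32 = 3 → 420/3 = 140 RPM
gear mesh 21/12 = 1.75 → 140/1.75 = 80 RPM
internal gear 48/24 = 2 → 80/2 = 40 RPM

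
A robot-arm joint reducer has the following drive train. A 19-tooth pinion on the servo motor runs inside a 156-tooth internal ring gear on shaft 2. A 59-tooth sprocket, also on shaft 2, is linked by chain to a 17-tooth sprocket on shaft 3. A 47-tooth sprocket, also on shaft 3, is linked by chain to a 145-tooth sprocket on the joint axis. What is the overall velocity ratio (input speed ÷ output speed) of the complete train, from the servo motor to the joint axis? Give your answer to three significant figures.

7.30

Each stage contributes driven/driver: internal gear 156/19 = 8.2105, chain 17/59 = 0.28814, chain 145/47 = 3.0851.
Overall: 8.2105 × 0.28814 × 3.0851 = 7.2986.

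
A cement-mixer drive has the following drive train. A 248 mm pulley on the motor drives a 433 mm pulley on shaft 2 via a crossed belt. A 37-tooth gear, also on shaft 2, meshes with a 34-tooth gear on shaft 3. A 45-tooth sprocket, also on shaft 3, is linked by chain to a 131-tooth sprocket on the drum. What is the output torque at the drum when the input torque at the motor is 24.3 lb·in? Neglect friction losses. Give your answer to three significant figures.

113 lb·in

After the belt (433/248): 24.3 × 1.746 = 42.427 lb·in
After the gear mesh (34/37): 42.427 × 0.91892 = 38.987 lb·in
After the chain (131/45): 38.987 × 2.9111 = 113.5 lb·in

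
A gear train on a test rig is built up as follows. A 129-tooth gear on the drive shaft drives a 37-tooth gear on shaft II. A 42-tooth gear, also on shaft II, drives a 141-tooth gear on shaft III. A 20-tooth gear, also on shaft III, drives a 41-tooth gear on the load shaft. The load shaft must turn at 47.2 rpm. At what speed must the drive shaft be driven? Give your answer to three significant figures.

93.2 rpm

Overall ratio R = 0.28682 × 3.3571 × 2.05 = 1.9739.
Required input speed = output speed × R = 47.2 × 1.9739 = 93.17 rpm.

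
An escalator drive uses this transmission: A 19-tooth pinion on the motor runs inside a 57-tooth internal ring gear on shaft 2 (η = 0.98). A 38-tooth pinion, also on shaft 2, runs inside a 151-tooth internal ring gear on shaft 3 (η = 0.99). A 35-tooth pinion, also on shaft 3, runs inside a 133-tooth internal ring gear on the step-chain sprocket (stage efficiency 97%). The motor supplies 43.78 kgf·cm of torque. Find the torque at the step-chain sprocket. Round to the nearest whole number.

1866 kgf·cm

Internal gear: ratio = 57/19 = 3; torque at shaft 2 = 43.78 × 3 × 0.98 = 128.71 kgf·cm.
Internal gear: ratio = 151/38 = 3.9737; torque at shaft 3 = 128.71 × 3.9737 × 0.99 = 506.35 kgf·cm.
Internal gear: ratio = 133/35 = 3.8; torque at the step-chain sprocket = 506.35 × 3.8 × 0.97 = 1866.4 kgf·cm.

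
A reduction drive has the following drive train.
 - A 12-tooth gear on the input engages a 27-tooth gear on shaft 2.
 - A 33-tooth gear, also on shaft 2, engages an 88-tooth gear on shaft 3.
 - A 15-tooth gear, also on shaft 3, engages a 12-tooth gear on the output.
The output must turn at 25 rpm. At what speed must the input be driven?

120 rpm

Overall ratio R = 2.25 × 2.6667 × 0.8 = 4.8.
Required input speed = output speed × R = 25 × 4.8 = 120 rpm.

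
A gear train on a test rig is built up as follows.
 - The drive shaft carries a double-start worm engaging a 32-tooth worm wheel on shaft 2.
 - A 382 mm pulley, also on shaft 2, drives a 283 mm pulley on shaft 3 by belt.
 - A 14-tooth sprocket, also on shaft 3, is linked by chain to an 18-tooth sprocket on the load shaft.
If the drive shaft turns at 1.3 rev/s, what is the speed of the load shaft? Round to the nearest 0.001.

the drive shaft → shaft 2 (worm, 32/2): 1.3 ÷ 16 = 0.08125 rev/s
shaft 2 → shaft 3 (belt, 283/382): 0.08125 ÷ 0.74084 = 0.10967 rev/s
shaft 3 → the load shaft (chain, 18/14): 0.10967 ÷ 1.2857 = 0.085301 rev/s

0.085 rev/s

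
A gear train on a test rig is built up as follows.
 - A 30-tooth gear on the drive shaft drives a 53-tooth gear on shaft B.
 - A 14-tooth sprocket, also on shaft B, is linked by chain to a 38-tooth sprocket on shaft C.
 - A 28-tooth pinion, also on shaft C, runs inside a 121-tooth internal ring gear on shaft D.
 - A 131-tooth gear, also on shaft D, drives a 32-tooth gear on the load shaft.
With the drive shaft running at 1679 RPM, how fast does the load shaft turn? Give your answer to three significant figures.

the drive shaft → shaft B (gear mesh, 53/30): 1679 ÷ 1.7667 = 950.38 RPM
shaft B → shaft C (chain, 38/14): 950.38 ÷ 2.7143 = 350.14 RPM
shaft C → shaft D (internal gear, 121/28): 350.14 ÷ 4.3214 = 81.024 RPM
shaft D → the load shaft (gear mesh, 32/131): 81.024 ÷ 0.24427 = 331.69 RPM

332 RPM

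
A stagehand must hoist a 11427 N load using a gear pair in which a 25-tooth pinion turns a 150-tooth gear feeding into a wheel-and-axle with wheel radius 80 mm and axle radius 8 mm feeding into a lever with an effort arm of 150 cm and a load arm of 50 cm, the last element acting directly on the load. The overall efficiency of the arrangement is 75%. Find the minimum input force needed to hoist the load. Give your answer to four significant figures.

Gear pair MA = 150/25 = 6.
Wheel-and-axle MA = R/r = 80/8 = 10.
Lever MA = effort arm / load arm = 150/50 = 3.
Combined ideal MA = 6 × 10 × 3 = 180.
Actual MA = 180 × 0.75 = 135.
Effort = load / actual MA = 11427 / 135 = 84.644 N.

84.64 N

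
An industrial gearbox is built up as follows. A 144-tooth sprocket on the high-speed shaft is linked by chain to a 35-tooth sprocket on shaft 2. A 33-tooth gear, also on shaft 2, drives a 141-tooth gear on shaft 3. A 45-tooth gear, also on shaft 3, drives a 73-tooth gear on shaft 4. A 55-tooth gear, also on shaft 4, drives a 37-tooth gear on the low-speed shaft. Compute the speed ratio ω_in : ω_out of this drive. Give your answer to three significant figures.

1.13

Each stage contributes driven/driver: chain 35/144 = 0.24306, gear mesh 141/33 = 4.2727, gear mesh 73/45 = 1.6222, gear mesh 37/55 = 0.67273.
Overall: 0.24306 × 4.2727 × 1.6222 × 0.67273 = 1.1333.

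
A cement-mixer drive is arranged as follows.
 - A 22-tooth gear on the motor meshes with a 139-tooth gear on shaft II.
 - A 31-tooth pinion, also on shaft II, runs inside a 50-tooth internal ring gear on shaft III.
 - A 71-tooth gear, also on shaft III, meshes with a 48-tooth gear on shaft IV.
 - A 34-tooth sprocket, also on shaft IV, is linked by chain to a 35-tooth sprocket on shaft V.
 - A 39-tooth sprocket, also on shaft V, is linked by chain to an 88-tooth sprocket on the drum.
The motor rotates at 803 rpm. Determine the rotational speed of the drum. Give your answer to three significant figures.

gear mesh 139/22 = 6.3182 → 803/6.3182 = 127.09 rpm
internal gear 50/31 = 1.6129 → 127.09/1.6129 = 78.798 rpm
gear mesh 48/71 = 0.67606 → 78.798/0.67606 = 116.56 rpm
chain 35/34 = 1.0294 → 116.56/1.0294 = 113.23 rpm
chain 88/39 = 2.2564 → 113.23/2.2564 = 50.179 rpm

50.2 rpm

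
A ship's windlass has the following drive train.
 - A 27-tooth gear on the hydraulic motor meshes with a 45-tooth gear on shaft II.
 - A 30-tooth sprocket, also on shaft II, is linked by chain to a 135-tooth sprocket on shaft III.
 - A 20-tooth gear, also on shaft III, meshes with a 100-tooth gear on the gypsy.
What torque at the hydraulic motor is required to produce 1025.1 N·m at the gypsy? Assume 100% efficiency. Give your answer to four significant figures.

Overall ratio R = 1.6667 × 4.5 × 5 = 37.5.
Input torque = output torque / R = 1025.1 / 37.5 = 27.336 N·m.

27.34 N·m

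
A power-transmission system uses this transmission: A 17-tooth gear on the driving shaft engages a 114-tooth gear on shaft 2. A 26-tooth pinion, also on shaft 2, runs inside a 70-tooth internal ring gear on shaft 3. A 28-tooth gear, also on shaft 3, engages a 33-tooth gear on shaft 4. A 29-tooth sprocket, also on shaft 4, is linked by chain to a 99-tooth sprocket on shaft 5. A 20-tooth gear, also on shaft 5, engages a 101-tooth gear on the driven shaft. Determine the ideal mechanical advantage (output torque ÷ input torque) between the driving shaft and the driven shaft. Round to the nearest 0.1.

366.8

Each stage contributes driven/driver: gear mesh 114/17 = 6.7059, internal gear 70/26 = 2.6923, gear mesh 33/28 = 1.1786, chain 99/29 = 3.4138, gear mesh 101/20 = 5.05.
Overall: 6.7059 × 2.6923 × 1.1786 × 3.4138 × 5.05 = 366.83.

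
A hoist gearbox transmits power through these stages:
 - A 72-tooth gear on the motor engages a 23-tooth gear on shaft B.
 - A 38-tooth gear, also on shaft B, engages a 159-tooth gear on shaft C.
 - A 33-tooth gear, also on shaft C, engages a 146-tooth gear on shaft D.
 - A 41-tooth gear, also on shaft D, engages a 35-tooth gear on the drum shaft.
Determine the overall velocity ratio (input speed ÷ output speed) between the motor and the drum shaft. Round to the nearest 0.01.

5.05

Each stage contributes driven/driver: gear mesh 23/72 = 0.31944, gear mesh 159/38 = 4.1842, gear mesh 146/33 = 4.4242, gear mesh 35/41 = 0.85366.
Overall: 0.31944 × 4.1842 × 4.4242 × 0.85366 = 5.0481.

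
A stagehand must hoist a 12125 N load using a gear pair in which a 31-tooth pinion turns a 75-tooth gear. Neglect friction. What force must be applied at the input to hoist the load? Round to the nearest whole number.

5012 N

Gear pair MA = 75/31 = 2.4194.
Effort = load / MA = 12125 / 2.4194 = 5011.7 N.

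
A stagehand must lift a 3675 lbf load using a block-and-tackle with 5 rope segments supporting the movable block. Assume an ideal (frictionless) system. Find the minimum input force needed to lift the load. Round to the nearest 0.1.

735.0 lbf

Block-and-tackle MA = number of supporting rope parts = 5.
Effort = load / MA = 3675 / 5 = 735 lbf.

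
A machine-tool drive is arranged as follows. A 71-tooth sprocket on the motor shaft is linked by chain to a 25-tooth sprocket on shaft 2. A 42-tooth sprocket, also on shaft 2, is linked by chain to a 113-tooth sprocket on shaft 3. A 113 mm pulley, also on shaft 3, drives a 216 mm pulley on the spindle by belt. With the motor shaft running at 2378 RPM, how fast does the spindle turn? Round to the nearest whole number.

the motor shaft → shaft 2 (chain, 25/71): 2378 ÷ 0.35211 = 6753.5 RPM
shaft 2 → shaft 3 (chain, 113/42): 6753.5 ÷ 2.6905 = 2510.2 RPM
shaft 3 → the spindle (belt, 216/113): 2510.2 ÷ 1.9115 = 1313.2 RPM

1313 RPM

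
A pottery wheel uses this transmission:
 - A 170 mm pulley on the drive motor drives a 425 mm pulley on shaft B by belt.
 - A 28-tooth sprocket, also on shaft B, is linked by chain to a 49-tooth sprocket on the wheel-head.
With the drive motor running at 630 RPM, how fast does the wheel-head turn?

Belt: ratio = 425/170 = 2.5, so shaft B turns at 630 / 2.5 = 252 RPM.
Chain: ratio = 49/28 = 1.75, so the wheel-head turns at 252 / 1.75 = 144 RPM.

144 RPM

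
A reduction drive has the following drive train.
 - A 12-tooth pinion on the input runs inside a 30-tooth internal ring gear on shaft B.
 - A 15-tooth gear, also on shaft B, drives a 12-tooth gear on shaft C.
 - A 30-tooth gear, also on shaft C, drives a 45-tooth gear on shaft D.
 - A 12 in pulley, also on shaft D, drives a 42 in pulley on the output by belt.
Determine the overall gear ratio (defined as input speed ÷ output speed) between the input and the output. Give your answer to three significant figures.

Each stage contributes driven/driver: internal gear 30/12 = 2.5, gear mesh 12/15 = 0.8, gear mesh 45/30 = 1.5, belt 42/12 = 3.5.
Overall: 2.5 × 0.8 × 1.5 × 3.5 = 10.5.

10.5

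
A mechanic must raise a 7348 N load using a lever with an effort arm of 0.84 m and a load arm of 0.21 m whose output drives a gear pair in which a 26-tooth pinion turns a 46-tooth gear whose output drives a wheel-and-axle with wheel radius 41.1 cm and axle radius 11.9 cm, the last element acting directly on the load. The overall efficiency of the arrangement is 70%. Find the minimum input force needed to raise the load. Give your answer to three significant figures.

429 N

Lever MA = effort arm / load arm = 0.84/0.21 = 4.
Gear pair MA = 46/26 = 1.7692.
Wheel-and-axle MA = R/r = 41.1/11.9 = 3.4538.
Combined ideal MA = 4 × 1.7692 × 3.4538 = 24.442.
Actual MA = 24.442 × 0.70 = 17.11.
Effort = load / actual MA = 7348 / 17.11 = 429.47 N.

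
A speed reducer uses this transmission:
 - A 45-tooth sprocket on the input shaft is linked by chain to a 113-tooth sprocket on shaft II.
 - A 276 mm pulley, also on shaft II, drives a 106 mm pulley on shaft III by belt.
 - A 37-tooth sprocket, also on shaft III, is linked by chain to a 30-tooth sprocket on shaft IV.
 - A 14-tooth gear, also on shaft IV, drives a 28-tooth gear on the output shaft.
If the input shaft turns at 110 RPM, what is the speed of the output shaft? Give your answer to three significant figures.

chain 113/45 = 2.5111 → 110/2.5111 = 43.805 RPM
belt 106/276 = 0.38406 → 43.805/0.38406 = 114.06 RPM
chain 30/37 = 0.81081 → 114.06/0.81081 = 140.67 RPM
gear mesh 28/14 = 2 → 140.67/2 = 70.336 RPM

70.3 RPM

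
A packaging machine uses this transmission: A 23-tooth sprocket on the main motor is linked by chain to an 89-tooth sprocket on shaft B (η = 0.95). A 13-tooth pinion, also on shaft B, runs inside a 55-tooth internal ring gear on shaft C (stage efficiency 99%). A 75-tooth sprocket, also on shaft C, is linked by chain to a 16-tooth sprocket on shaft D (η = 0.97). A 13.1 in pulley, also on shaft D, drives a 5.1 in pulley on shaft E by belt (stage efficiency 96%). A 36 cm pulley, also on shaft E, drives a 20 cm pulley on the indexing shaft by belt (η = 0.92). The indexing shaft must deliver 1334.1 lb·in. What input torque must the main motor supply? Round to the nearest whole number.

Overall ratio R = 3.8696 × 4.2308 × 0.21333 × 0.38931 × 0.55556 = 0.75538; overall efficiency η = 0.95 × 0.99 × 0.97 × 0.96 × 0.92 = 0.8057.
Input torque = output torque / (R × η) = 1334.1 / (0.75538 × 0.8057) = 2192 lb·in.

2192 lb·in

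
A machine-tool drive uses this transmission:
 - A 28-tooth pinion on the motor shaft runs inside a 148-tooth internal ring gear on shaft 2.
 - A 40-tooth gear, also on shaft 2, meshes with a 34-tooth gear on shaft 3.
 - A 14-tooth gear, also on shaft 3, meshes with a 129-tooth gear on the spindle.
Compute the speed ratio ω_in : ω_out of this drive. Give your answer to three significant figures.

41.4

Each stage contributes driven/driver: internal gear 148/28 = 5.2857, gear mesh 34/40 = 0.85, gear mesh 129/14 = 9.2143.
Overall: 5.2857 × 0.85 × 9.2143 = 41.398.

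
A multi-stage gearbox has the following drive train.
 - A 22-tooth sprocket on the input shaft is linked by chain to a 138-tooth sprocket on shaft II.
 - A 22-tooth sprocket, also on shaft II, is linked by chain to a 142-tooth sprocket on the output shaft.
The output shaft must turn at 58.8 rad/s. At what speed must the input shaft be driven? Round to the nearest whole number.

2381 rad/s

Overall ratio R = 6.2727 × 6.4545 = 40.488.
Required input speed = output speed × R = 58.8 × 40.488 = 2380.7 rad/s.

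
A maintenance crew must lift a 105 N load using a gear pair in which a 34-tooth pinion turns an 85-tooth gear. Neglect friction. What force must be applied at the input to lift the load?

Gear pair MA = 85/34 = 2.5.
Effort = load / MA = 105 / 2.5 = 42 N.

42 N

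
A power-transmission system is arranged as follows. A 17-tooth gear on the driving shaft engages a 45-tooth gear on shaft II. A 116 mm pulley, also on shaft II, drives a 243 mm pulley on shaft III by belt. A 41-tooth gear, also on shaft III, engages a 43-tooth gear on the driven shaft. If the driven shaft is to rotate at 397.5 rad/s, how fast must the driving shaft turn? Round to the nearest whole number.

Overall ratio R = 2.6471 × 2.0948 × 1.0488 = 5.8156.
Required input speed = output speed × R = 397.5 × 5.8156 = 2311.7 rad/s.

2312 rad/s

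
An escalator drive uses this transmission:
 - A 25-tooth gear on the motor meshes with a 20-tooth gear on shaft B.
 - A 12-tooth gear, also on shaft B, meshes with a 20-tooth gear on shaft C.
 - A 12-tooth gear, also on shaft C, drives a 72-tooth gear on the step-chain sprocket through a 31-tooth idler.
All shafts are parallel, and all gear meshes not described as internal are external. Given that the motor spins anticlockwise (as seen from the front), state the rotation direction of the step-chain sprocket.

the motor → shaft B: external mesh, 1 reversal → CW.
shaft B → shaft C: external mesh, 1 reversal → CCW.
shaft C → the step-chain sprocket: driver → idler → driven is 2 external meshes, 2 reversals → CCW.
4 reversals in total — an even number — so the step-chain sprocket turns the same way as the motor.

anticlockwise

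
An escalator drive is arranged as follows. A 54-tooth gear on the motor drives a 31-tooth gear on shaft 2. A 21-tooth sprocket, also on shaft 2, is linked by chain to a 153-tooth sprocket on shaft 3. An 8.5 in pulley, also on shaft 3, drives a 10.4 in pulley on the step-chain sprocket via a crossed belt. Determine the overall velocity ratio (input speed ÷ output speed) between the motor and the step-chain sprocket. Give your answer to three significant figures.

5.12

Each stage contributes driven/driver: gear mesh 31/54 = 0.57407, chain 153/21 = 7.2857, belt 10.4/8.5 = 1.2235.
Overall: 0.57407 × 7.2857 × 1.2235 = 5.1175.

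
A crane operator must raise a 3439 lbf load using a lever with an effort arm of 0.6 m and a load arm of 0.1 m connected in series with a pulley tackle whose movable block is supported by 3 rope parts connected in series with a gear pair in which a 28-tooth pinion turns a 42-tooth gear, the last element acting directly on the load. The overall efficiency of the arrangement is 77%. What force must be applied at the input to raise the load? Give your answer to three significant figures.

165 lbf

Lever MA = effort arm / load arm = 0.6/0.1 = 6.
Block-and-tackle MA = number of supporting rope parts = 3.
Gear pair MA = 42/28 = 1.5.
Combined ideal MA = 6 × 3 × 1.5 = 27.
Actual MA = 27 × 0.77 = 20.79.
Effort = load / actual MA = 3439 / 20.79 = 165.42 lbf.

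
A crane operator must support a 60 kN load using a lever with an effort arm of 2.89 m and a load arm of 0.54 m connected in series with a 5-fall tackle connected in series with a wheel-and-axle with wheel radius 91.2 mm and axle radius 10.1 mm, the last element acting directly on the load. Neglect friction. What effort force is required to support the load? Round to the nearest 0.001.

Lever MA = effort arm / load arm = 2.89/0.54 = 5.3519.
Block-and-tackle MA = number of supporting rope parts = 5.
Wheel-and-axle MA = R/r = 91.2/10.1 = 9.0297.
Combined ideal MA = 5.3519 × 5 × 9.0297 = 241.63.
Effort = load / MA = 60 / 241.63 = 0.24832 kN.

0.248 kN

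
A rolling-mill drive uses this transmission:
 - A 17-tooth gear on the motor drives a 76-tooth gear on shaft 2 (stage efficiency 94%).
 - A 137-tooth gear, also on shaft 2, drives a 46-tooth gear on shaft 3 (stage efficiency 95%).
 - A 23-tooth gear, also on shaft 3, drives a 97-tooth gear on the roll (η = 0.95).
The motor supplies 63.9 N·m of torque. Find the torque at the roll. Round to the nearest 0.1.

After the gear mesh (76/17): 63.9 × 4.4706 × 0.94 = 268.53 N·m
After the gear mesh (46/137): 268.53 × 0.33577 × 0.95 = 85.655 N·m
After the gear mesh (97/23): 85.655 × 4.2174 × 0.95 = 343.18 N·m

343.2 N·m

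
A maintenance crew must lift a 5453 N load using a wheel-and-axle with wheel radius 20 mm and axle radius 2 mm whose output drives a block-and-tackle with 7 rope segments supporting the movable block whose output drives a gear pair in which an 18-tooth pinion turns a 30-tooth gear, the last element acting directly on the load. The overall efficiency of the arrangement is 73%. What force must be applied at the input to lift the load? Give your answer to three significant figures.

Wheel-and-axle MA = R/r = 20/2 = 10.
Block-and-tackle MA = number of supporting rope parts = 7.
Gear pair MA = 30/18 = 1.6667.
Combined ideal MA = 10 × 7 × 1.6667 = 116.67.
Actual MA = 116.67 × 0.73 = 85.167.
Effort = load / actual MA = 5453 / 85.167 = 64.027 N.

64.0 N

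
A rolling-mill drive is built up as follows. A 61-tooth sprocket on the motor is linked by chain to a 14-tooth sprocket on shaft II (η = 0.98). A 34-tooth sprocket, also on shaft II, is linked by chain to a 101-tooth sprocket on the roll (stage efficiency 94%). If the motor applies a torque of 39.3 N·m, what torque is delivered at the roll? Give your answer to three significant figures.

After the chain (14/61): 39.3 × 0.22951 × 0.98 = 8.8393 N·m
After the chain (101/34): 8.8393 × 2.9706 × 0.94 = 24.682 N·m

24.7 N·m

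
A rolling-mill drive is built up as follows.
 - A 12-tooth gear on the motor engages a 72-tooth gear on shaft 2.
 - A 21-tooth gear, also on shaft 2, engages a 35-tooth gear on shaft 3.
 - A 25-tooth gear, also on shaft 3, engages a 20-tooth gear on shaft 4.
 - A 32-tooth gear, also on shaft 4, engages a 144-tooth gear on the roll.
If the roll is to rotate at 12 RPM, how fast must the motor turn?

432 RPM

Overall ratio R = 6 × 1.6667 × 0.8 × 4.5 = 36.
Required input speed = output speed × R = 12 × 36 = 432 RPM.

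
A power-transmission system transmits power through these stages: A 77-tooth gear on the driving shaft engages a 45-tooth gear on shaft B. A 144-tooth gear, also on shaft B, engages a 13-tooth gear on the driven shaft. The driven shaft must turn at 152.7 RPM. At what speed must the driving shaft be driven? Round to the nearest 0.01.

8.06 RPM

Overall ratio R = 0.58442 × 0.090278 = 0.05276.
Required input speed = output speed × R = 152.7 × 0.05276 = 8.0564 RPM.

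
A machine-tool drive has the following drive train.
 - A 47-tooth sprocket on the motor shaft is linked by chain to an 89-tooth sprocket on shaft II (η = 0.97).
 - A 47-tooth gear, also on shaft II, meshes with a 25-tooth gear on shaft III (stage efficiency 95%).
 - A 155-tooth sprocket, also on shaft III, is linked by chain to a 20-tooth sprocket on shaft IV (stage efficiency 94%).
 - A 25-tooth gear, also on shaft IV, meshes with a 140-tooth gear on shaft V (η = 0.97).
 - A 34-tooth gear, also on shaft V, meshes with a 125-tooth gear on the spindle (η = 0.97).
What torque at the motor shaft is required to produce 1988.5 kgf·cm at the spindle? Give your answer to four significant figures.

Overall ratio R = 1.8936 × 0.53191 × 0.12903 × 5.6 × 3.6765 = 2.6758; overall efficiency η = 0.97 × 0.95 × 0.94 × 0.97 × 0.97 = 0.8150.
Input torque = output torque / (R × η) = 1988.5 / (2.6758 × 0.8150) = 911.82 kgf·cm.

911.8 kgf·cm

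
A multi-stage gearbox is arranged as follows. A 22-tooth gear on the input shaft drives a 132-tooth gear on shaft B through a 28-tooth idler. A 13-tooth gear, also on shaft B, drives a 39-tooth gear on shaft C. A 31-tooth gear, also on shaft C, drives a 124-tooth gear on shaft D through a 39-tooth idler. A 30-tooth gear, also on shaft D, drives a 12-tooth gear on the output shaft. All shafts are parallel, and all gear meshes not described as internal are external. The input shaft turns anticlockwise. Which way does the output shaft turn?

anticlockwise

the input shaft → shaft B: driver → idler → driven is 2 external meshes, 2 reversals → CCW.
shaft B → shaft C: external mesh, 1 reversal → CW.
shaft C → shaft D: driver → idler → driven is 2 external meshes, 2 reversals → CW.
shaft D → the output shaft: external mesh, 1 reversal → CCW.
6 reversals in total — an even number — so the output shaft turns the same way as the input shaft.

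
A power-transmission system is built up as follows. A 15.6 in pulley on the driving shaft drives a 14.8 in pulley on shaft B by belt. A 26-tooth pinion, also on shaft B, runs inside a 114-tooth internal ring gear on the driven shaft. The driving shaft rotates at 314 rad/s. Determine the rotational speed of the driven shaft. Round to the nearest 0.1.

the driving shaft → shaft B (belt, 14.8/15.6): 314 ÷ 0.94872 = 330.97 rad/s
shaft B → the driven shaft (internal gear, 114/26): 330.97 ÷ 4.3846 = 75.485 rad/s

75.5 rad/s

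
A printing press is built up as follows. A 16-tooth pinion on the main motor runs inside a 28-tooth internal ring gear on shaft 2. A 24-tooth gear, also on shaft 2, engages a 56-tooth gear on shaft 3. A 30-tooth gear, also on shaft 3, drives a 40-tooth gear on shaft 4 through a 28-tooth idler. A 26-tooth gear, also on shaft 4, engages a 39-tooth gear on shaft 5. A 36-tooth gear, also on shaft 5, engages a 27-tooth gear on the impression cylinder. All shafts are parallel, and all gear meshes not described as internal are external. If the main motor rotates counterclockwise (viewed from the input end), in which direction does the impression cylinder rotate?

the main motor → shaft 2: internal mesh, same direction → CCW.
shaft 2 → shaft 3: external mesh, 1 reversal → CW.
shaft 3 → shaft 4: driver → idler → driven is 2 external meshes, 2 reversals → CW.
shaft 4 → shaft 5: external mesh, 1 reversal → CCW.
shaft 5 → the impression cylinder: external mesh, 1 reversal → CW.
5 reversals in total — an odd number — so the impression cylinder turns opposite to the main motor.

clockwise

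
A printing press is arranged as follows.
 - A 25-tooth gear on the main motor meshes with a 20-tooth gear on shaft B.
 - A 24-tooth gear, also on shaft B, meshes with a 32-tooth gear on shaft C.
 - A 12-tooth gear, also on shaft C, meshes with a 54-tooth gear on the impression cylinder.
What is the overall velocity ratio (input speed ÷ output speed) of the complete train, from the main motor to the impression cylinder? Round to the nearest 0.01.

4.80

Each stage contributes driven/driver: gear mesh 20/25 = 0.8, gear mesh 32/24 = 1.3333, gear mesh 54/12 = 4.5.
Overall: 0.8 × 1.3333 × 4.5 = 4.8.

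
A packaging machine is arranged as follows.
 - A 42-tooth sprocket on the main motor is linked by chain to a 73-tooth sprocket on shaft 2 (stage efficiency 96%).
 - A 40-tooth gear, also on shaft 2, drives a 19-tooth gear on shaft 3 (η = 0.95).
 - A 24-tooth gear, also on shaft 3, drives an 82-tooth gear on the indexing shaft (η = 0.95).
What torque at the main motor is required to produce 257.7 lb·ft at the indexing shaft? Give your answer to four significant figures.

Overall ratio R = 1.7381 × 0.475 × 3.4167 = 2.8208; overall efficiency η = 0.96 × 0.95 × 0.95 = 0.8664.
Input torque = output torque / (R × η) = 257.7 / (2.8208 × 0.8664) = 105.45 lb·ft.

105.4 lb·ft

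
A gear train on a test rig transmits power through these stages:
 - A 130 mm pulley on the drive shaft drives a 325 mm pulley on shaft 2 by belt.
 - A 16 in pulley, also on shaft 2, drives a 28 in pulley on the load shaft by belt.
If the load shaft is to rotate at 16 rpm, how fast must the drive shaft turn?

70 rpm

Overall ratio R = 2.5 × 1.75 = 4.375.
Required input speed = output speed × R = 16 × 4.375 = 70 rpm.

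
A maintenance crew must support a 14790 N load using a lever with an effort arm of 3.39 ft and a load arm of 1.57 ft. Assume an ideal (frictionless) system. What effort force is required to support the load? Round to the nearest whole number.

Lever MA = effort arm / load arm = 3.39/1.57 = 2.1592.
Effort = load / MA = 14790 / 2.1592 = 6849.6 N.

6850 N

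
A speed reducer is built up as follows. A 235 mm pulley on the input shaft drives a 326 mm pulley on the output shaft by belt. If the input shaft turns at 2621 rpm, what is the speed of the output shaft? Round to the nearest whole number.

belt 326/235 = 1.3872 → 2621/1.3872 = 1889.4 rpm

1889 rpm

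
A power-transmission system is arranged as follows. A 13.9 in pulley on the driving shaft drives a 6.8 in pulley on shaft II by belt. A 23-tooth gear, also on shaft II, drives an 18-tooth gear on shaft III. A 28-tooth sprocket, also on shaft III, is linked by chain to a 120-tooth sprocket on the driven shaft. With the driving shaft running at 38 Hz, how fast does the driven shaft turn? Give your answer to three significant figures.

belt 6.8/13.9 = 0.48921 → 38/0.48921 = 77.676 Hz
gear mesh 18/23 = 0.78261 → 77.676/0.78261 = 99.253 Hz
chain 120/28 = 4.2857 → 99.253/4.2857 = 23.159 Hz

23.2 Hz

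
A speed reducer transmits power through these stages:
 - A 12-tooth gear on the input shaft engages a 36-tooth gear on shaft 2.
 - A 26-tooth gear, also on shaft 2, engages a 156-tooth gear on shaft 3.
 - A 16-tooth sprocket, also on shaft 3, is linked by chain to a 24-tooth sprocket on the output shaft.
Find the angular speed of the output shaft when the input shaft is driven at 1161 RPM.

the input shaft → shaft 2 (gear mesh, 36/12): 1161 ÷ 3 = 387 RPM
shaft 2 → shaft 3 (gear mesh, 156/26): 387 ÷ 6 = 64.5 RPM
shaft 3 → the output shaft (chain, 24/16): 64.5 ÷ 1.5 = 43 RPM

43 RPM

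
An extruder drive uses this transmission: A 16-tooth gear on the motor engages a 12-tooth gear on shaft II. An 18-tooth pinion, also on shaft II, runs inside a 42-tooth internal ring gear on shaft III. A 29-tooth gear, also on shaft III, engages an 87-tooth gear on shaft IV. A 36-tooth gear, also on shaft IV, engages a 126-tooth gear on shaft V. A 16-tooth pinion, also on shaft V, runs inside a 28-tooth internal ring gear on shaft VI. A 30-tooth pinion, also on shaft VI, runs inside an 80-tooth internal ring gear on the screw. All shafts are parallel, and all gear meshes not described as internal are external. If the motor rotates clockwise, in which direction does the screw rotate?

the motor → shaft II: external mesh, 1 reversal → CCW.
shaft II → shaft III: internal mesh, same direction → CCW.
shaft III → shaft IV: external mesh, 1 reversal → CW.
shaft IV → shaft V: external mesh, 1 reversal → CCW.
shaft V → shaft VI: internal mesh, same direction → CCW.
shaft VI → the screw: internal mesh, same direction → CCW.
3 reversals in total — an odd number — so the screw turns opposite to the motor.

anticlockwise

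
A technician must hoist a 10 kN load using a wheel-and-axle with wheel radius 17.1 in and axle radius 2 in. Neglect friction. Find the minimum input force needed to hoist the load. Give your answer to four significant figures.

Wheel-and-axle MA = R/r = 17.1/2 = 8.55.
Effort = load / MA = 10 / 8.55 = 1.1696 kN.

1.170 kN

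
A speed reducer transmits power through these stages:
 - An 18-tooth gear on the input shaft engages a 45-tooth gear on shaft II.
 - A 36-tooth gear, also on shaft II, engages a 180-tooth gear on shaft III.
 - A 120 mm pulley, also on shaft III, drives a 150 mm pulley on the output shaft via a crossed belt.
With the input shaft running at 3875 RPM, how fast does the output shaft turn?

248 RPM

gear mesh 45/18 = 2.5 → 3875/2.5 = 1550 RPM
gear mesh 180/36 = 5 → 1550/5 = 310 RPM
belt 150/120 = 1.25 → 310/1.25 = 248 RPM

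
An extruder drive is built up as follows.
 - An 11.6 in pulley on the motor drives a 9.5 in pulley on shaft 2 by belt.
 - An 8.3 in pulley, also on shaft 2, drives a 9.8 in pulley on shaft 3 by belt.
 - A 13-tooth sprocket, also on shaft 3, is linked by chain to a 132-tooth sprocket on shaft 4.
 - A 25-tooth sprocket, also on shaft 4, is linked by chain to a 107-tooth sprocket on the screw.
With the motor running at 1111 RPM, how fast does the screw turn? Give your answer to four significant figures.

Belt: ratio = 9.5/11.6 = 0.81897, so shaft 2 turns at 1111 / 0.81897 = 1356.6 RPM.
Belt: ratio = 9.8/8.3 = 1.1807, so shaft 3 turns at 1356.6 / 1.1807 = 1148.9 RPM.
Chain: ratio = 132/13 = 10.154, so shaft 4 turns at 1148.9 / 10.154 = 113.15 RPM.
Chain: ratio = 107/25 = 4.28, so the screw turns at 113.15 / 4.28 = 26.438 RPM.

26.44 RPM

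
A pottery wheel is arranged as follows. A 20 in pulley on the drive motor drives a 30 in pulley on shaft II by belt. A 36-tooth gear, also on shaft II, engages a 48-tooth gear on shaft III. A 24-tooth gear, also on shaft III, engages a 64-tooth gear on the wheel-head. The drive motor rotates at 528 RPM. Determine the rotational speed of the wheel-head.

99 RPM

Belt: ratio = 30/20 = 1.5, so shaft II turns at 528 / 1.5 = 352 RPM.
Gear mesh: ratio = 48/36 = 1.3333, so shaft III turns at 352 / 1.3333 = 264 RPM.
Gear mesh: ratio = 64/24 = 2.6667, so the wheel-head turns at 264 / 2.6667 = 99 RPM.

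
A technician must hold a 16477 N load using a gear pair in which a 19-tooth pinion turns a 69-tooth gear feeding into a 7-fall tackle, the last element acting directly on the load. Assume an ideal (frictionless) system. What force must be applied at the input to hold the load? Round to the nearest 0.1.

648.2 N

Gear pair MA = 69/19 = 3.6316.
Block-and-tackle MA = number of supporting rope parts = 7.
Combined ideal MA = 3.6316 × 7 = 25.421.
Effort = load / MA = 16477 / 25.421 = 648.16 N.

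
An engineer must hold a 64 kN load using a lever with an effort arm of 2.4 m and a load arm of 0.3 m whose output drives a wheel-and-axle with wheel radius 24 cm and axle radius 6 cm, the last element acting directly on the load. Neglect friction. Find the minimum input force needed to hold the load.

2 kN

Lever MA = effort arm / load arm = 2.4/0.3 = 8.
Wheel-and-axle MA = R/r = 24/6 = 4.
Combined ideal MA = 8 × 4 = 32.
Effort = load / MA = 64 / 32 = 2 kN.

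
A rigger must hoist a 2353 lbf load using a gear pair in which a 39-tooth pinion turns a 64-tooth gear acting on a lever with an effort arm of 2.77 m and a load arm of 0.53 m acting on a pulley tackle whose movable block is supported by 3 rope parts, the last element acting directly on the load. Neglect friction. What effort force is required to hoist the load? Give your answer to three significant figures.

91.4 lbf

Gear pair MA = 64/39 = 1.641.
Lever MA = effort arm / load arm = 2.77/0.53 = 5.2264.
Block-and-tackle MA = number of supporting rope parts = 3.
Combined ideal MA = 1.641 × 5.2264 × 3 = 25.73.
Effort = load / MA = 2353 / 25.73 = 91.45 lbf.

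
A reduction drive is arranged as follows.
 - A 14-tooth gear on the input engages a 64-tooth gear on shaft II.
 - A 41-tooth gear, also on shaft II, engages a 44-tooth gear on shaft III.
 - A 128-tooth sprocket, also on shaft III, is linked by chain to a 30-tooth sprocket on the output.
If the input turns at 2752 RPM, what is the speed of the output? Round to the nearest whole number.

2393 RPM

Gear mesh: ratio = 64/14 = 4.5714, so shaft II turns at 2752 / 4.5714 = 602 RPM.
Gear mesh: ratio = 44/41 = 1.0732, so shaft III turns at 602 / 1.0732 = 560.95 RPM.
Chain: ratio = 30/128 = 0.23438, so the output turns at 560.95 / 0.23438 = 2393.4 RPM.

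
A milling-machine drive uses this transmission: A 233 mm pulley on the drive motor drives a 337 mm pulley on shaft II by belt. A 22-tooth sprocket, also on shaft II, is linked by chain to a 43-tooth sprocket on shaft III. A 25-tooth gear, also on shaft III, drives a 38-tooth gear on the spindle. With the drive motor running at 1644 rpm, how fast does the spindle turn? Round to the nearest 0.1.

382.6 rpm

belt 337/233 = 1.4464 → 1644/1.4464 = 1136.7 rpm
chain 43/22 = 1.9545 → 1136.7/1.9545 = 581.54 rpm
gear mesh 38/25 = 1.52 → 581.54/1.52 = 382.59 rpm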